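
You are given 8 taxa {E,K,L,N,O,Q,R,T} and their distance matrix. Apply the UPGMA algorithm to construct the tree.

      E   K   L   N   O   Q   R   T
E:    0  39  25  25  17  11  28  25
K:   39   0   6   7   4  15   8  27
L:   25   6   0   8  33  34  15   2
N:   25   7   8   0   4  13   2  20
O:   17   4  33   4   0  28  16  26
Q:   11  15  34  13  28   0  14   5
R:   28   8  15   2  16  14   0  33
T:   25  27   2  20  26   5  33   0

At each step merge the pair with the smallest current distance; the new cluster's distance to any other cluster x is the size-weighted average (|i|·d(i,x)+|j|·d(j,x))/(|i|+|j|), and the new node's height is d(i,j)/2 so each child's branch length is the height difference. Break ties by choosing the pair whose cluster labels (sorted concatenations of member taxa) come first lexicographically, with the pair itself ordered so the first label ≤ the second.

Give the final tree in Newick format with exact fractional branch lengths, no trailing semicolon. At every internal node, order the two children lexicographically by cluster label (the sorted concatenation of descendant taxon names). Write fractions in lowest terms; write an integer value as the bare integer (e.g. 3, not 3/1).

((E:11/2,Q:11/2):17/3,(((K:2,O:2):19/8,(N:1,R:1):27/8):49/8,(L:1,T:1):19/2):2/3)

1. join L+T (d=2) ⇒ LT; edges |L|=1, |T|=1
  updated: d(E,LT)=25, d(K,LT)=33/2, d(LT,N)=14, d(LT,O)=59/2, d(LT,Q)=39/2, d(LT,R)=24
2. join N+R (d=2) ⇒ NR; edges |N|=1, |R|=1
  updated: d(E,NR)=53/2, d(K,NR)=15/2, d(LT,NR)=19, d(NR,O)=10, d(NR,Q)=27/2
3. join K+O (d=4) ⇒ KO; edges |K|=2, |O|=2
  updated: d(E,KO)=28, d(KO,LT)=23, d(KO,NR)=35/4, d(KO,Q)=43/2
4. join KO+NR (d=35/4) ⇒ KNOR; edges |KO|=19/8, |NR|=27/8
  updated: d(E,KNOR)=109/4, d(KNOR,LT)=21, d(KNOR,Q)=35/2
5. join E+Q (d=11) ⇒ EQ; edges |E|=11/2, |Q|=11/2
  updated: d(EQ,KNOR)=179/8, d(EQ,LT)=89/4
6. join KNOR+LT (d=21) ⇒ KLNORT; edges |KNOR|=49/8, |LT|=19/2
  updated: d(EQ,KLNORT)=67/3
7. join EQ+KLNORT (d=67/3) ⇒ EKLNOQRT; edges |EQ|=17/3, |KLNORT|=2/3
final tree: ((E:11/2,Q:11/2):17/3,(((K:2,O:2):19/8,(N:1,R:1):27/8):49/8,(L:1,T:1):19/2):2/3)
total length: 1121/24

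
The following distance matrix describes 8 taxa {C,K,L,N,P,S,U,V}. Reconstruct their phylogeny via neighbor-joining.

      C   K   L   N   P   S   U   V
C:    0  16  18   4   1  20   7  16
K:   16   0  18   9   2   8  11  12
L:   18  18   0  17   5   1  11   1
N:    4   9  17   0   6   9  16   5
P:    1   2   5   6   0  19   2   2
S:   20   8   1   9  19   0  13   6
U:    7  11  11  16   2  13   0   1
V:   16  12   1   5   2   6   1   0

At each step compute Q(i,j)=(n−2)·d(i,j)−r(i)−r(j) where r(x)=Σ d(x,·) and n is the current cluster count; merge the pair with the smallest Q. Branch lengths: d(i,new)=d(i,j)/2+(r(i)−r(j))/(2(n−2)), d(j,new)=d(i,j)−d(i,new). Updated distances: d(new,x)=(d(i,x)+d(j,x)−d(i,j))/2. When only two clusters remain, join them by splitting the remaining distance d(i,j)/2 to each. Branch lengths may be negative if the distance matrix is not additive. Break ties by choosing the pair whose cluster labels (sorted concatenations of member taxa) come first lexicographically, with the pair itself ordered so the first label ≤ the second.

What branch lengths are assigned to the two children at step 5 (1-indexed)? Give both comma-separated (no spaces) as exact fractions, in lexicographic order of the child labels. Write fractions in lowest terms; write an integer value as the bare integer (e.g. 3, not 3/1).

iteration 1: select L,S (d=1, Q=-141); attach at lengths (1/12, 11/12); label the merged cluster LS
  updated: d(C,LS)=37/2, d(K,LS)=25/2, d(LS,N)=25/2, d(LS,P)=23/2, d(LS,U)=23/2, d(LS,V)=3
iteration 2: select C,N (d=4, Q=-95); attach at lengths (3, 1); label the merged cluster CN
  updated: d(CN,K)=21/2, d(CN,LS)=27/2, d(CN,P)=3/2, d(CN,U)=19/2, d(CN,V)=17/2
iteration 3: select LS,V (d=3, Q=-133/2); attach at lengths (75/16, -27/16); label the merged cluster LSV
  updated: d(CN,LSV)=19/2, d(K,LSV)=43/4, d(LSV,P)=21/4, d(LSV,U)=19/4
iteration 4: select LSV,U (d=19/4, Q=-173/4); attach at lengths (23/8, 15/8); label the merged cluster LSUV
  updated: d(CN,LSUV)=57/8, d(K,LSUV)=17/2, d(LSUV,P)=5/4
iteration 5: select CN,LSUV (d=57/8, Q=-87/4); attach at lengths (33/8, 3); label the merged cluster CLNSUV
  updated: d(CLNSUV,K)=95/16, d(CLNSUV,P)=-35/16
iteration 6: select CLNSUV,K (d=95/16, Q=-23/4); attach at lengths (7/8, 81/16); label the merged cluster CKLNSUV
  updated: d(CKLNSUV,P)=-49/16
iteration 7: select CKLNSUV,P (d=-49/16); attach at lengths (-49/32, -49/32); label the merged cluster CKLNPSUV
final tree: ((((C:3,N:1):33/8,(((L:1/12,S:11/12):75/16,V:-27/16):23/8,U:15/8):3):7/8,K:81/16):-49/32,P:-49/32)
total length: 91/4

33/8,3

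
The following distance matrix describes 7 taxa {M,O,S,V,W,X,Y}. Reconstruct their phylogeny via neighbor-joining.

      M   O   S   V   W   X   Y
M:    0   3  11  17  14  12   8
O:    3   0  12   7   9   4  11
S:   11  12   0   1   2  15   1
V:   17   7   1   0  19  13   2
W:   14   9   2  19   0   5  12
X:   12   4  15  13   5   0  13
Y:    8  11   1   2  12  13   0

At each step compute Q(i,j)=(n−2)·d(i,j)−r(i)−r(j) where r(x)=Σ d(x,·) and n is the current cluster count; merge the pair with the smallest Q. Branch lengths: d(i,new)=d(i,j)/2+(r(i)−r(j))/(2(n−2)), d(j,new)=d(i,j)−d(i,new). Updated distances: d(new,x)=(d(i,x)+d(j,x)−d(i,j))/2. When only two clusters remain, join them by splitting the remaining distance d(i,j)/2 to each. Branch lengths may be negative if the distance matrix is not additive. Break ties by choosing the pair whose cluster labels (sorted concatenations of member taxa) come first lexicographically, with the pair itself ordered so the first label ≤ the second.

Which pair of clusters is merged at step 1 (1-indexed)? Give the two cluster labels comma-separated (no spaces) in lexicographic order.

1. join W+X (d=5, Q=-98) ⇒ WX; edges |W|=12/5, |X|=13/5
  updated: d(M,WX)=21/2, d(O,WX)=4, d(S,WX)=6, d(V,WX)=27/2, d(WX,Y)=10
2. join M+O (d=3, Q=-149/2) ⇒ MO; edges |M|=49/16, |O|=-1/16
  updated: d(MO,S)=10, d(MO,V)=21/2, d(MO,WX)=23/4, d(MO,Y)=8
3. join MO+WX (d=23/4, Q=-209/4) ⇒ MOWX; edges |MO|=65/24, |WX|=73/24
  updated: d(MOWX,S)=41/8, d(MOWX,V)=73/8, d(MOWX,Y)=49/8
4. join MOWX+S (d=41/8, Q=-69/4) ⇒ MOSWX; edges |MOWX|=47/8, |S|=-3/4
  updated: d(MOSWX,V)=5/2, d(MOSWX,Y)=1
5. join MOSWX+V (d=5/2, Q=-11/2) ⇒ MOSVWX; edges |MOSWX|=3/4, |V|=7/4
  updated: d(MOSVWX,Y)=1/4
6. join MOSVWX+Y (d=1/4) ⇒ MOSVWXY; edges |MOSVWX|=1/8, |Y|=1/8
final tree: (((((M:49/16,O:-1/16):65/24,(W:12/5,X:13/5):73/24):47/8,S:-3/4):3/4,V:7/4):1/8,Y:1/8)
total length: 173/8

W,X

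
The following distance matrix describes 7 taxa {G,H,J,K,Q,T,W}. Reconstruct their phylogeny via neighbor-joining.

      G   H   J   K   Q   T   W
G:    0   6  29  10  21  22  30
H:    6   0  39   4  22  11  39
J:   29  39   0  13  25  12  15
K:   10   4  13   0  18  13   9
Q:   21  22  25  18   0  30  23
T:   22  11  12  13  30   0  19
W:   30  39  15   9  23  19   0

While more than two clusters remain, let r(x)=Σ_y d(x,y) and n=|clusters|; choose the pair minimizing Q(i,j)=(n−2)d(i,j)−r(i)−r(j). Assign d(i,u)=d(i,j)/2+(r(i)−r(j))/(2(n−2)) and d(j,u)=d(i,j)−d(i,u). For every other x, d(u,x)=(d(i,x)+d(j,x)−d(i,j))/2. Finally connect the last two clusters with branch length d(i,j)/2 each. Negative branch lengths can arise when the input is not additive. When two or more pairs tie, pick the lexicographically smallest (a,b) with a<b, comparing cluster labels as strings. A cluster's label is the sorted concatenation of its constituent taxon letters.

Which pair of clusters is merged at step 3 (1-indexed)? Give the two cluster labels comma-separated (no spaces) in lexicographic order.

GHK,Q

step 1: merge (G,H) at d=6, Q=-209; branch lengths G→27/10, H→33/10; new cluster GH
  updated: d(GH,J)=31, d(GH,K)=4, d(GH,Q)=37/2, d(GH,T)=27/2, d(GH,W)=63/2
step 2: merge (GH,K) at d=4, Q=-279/2; branch lengths GH→115/16, K→-51/16; new cluster GHK
  updated: d(GHK,J)=20, d(GHK,Q)=65/4, d(GHK,T)=45/4, d(GHK,W)=73/4
step 3: merge (GHK,Q) at d=65/4, Q=-445/4; branch lengths GHK→27/8, Q→103/8; new cluster GHKQ
  updated: d(GHKQ,J)=115/8, d(GHKQ,T)=25/2, d(GHKQ,W)=25/2
step 4: merge (GHKQ,W) at d=25/2, Q=-487/8; branch lengths GHKQ→143/32, W→257/32; new cluster GHKQW
  updated: d(GHKQW,J)=135/16, d(GHKQW,T)=19/2
step 5: merge (GHKQW,J) at d=135/16, Q=-479/16; branch lengths GHKQW→95/32, J→175/32; new cluster GHJKQW
  updated: d(GHJKQW,T)=209/32
step 6: merge (GHJKQW,T) at d=209/32; branch lengths GHJKQW→209/64, T→209/64; new cluster GHJKQTW
final tree: ((((((G:27/10,H:33/10):115/16,K:-51/16):27/8,Q:103/8):143/32,W:257/32):95/32,J:175/32):209/64,T:209/64)
total length: 1719/32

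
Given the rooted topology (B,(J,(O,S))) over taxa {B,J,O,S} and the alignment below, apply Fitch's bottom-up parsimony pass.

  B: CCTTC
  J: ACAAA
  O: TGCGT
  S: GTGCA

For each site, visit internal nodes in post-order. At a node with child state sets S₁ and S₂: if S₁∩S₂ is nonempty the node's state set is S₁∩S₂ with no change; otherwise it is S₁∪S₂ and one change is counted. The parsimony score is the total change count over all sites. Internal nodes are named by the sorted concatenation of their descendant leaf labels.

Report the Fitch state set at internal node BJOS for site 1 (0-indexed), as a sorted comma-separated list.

site 0, node OS: O={T} ∪ S={G} → {G,T} (+1)
site 0, node JOS: J={A} ∪ OS={G,T} → {A,G,T} (+1)
site 0, node BJOS: B={C} ∪ JOS={A,G,T} → {A,C,G,T} (+1)
site 1, node OS: O={G} ∪ S={T} → {G,T} (+1)
site 1, node JOS: J={C} ∪ OS={G,T} → {C,G,T} (+1)
site 1, node BJOS: B={C} ∩ JOS={C,G,T} → {C} (+0)
site 2, node OS: O={C} ∪ S={G} → {C,G} (+1)
site 2, node JOS: J={A} ∪ OS={C,G} → {A,C,G} (+1)
site 2, node BJOS: B={T} ∪ JOS={A,C,G} → {A,C,G,T} (+1)
site 3, node OS: O={G} ∪ S={C} → {C,G} (+1)
site 3, node JOS: J={A} ∪ OS={C,G} → {A,C,G} (+1)
site 3, node BJOS: B={T} ∪ JOS={A,C,G} → {A,C,G,T} (+1)
site 4, node OS: O={T} ∪ S={A} → {A,T} (+1)
site 4, node JOS: J={A} ∩ OS={A,T} → {A} (+0)
site 4, node BJOS: B={C} ∪ JOS={A} → {A,C} (+1)
per-site changes: [3, 2, 3, 3, 2]; total = 13

C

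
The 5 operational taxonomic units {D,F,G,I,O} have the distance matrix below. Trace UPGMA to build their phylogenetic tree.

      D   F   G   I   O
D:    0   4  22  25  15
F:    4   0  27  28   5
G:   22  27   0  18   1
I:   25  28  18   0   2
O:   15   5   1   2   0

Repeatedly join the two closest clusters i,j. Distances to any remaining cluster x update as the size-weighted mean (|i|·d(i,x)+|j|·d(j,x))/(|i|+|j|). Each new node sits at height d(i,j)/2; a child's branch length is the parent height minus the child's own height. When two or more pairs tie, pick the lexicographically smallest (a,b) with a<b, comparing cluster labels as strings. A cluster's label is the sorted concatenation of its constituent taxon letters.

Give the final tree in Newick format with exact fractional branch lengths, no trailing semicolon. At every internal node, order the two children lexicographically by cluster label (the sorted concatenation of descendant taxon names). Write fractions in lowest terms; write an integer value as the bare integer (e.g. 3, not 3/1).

((D:2,F:2):49/6,((G:1/2,O:1/2):9/2,I:5):31/6)

iteration 1: select G,O (d=1); attach at lengths (1/2, 1/2); label the merged cluster GO
  updated: d(D,GO)=37/2, d(F,GO)=16, d(GO,I)=10
iteration 2: select D,F (d=4); attach at lengths (2, 2); label the merged cluster DF
  updated: d(DF,GO)=69/4, d(DF,I)=53/2
iteration 3: select GO,I (d=10); attach at lengths (9/2, 5); label the merged cluster GIO
  updated: d(DF,GIO)=61/3
iteration 4: select DF,GIO (d=61/3); attach at lengths (49/6, 31/6); label the merged cluster DFGIO
final tree: ((D:2,F:2):49/6,((G:1/2,O:1/2):9/2,I:5):31/6)
total length: 167/6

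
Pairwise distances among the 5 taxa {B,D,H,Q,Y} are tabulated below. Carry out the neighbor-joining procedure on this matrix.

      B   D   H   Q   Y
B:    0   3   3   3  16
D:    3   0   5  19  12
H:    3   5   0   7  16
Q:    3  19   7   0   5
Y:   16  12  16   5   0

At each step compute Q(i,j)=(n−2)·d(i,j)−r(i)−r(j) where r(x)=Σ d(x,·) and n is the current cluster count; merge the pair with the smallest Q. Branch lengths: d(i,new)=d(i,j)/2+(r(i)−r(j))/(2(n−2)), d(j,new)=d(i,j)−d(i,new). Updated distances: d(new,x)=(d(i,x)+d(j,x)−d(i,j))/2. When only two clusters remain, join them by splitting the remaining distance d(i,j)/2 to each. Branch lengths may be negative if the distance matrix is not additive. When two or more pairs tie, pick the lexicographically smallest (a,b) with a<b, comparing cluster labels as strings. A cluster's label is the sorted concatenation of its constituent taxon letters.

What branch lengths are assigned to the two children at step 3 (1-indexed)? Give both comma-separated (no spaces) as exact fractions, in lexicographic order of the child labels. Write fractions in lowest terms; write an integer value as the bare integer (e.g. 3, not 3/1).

step 1: merge (Q,Y) at d=5, Q=-68; branch lengths Q→0, Y→5; new cluster QY
  updated: d(B,QY)=7, d(D,QY)=13, d(H,QY)=9
step 2: merge (B,D) at d=3, Q=-28; branch lengths B→-1/2, D→7/2; new cluster BD
  updated: d(BD,H)=5/2, d(BD,QY)=17/2
step 3: merge (BD,H) at d=5/2, Q=-20; branch lengths BD→1, H→3/2; new cluster BDH
  updated: d(BDH,QY)=15/2
step 4: merge (BDH,QY) at d=15/2; branch lengths BDH→15/4, QY→15/4; new cluster BDHQY
final tree: (((B:-1/2,D:7/2):1,H:3/2):15/4,(Q:0,Y:5):15/4)
total length: 18

1,3/2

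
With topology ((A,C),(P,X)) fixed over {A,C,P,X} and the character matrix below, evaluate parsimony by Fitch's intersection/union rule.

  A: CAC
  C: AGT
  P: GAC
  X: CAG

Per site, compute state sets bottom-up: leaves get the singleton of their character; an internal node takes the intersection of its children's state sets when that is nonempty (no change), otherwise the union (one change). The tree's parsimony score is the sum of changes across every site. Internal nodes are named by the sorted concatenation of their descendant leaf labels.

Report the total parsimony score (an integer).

[col 0] AC: children A:{C}, C:{A} ∪→ {A,C}; cost 1
[col 0] PX: children P:{G}, X:{C} ∪→ {C,G}; cost 1
[col 0] ACPX: children AC:{A,C}, PX:{C,G} ∩→ {C}; cost 0
[col 1] AC: children A:{A}, C:{G} ∪→ {A,G}; cost 1
[col 1] PX: children P:{A}, X:{A} ∩→ {A}; cost 0
[col 1] ACPX: children AC:{A,G}, PX:{A} ∩→ {A}; cost 0
[col 2] AC: children A:{C}, C:{T} ∪→ {C,T}; cost 1
[col 2] PX: children P:{C}, X:{G} ∪→ {C,G}; cost 1
[col 2] ACPX: children AC:{C,T}, PX:{C,G} ∩→ {C}; cost 0
per-site changes: [2, 1, 2]; total = 5

5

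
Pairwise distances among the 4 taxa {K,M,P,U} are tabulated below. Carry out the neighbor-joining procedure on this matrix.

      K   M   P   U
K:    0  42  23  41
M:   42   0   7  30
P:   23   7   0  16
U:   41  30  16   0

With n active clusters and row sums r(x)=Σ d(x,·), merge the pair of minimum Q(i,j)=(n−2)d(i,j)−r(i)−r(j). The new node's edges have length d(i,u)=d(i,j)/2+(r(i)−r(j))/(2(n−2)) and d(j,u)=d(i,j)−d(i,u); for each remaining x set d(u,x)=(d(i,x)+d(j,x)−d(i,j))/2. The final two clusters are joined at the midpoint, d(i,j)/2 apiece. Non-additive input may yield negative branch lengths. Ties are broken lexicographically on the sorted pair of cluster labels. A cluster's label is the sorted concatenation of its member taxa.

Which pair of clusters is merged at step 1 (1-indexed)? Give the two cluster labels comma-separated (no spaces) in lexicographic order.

iteration 1: select K,U (d=41, Q=-111); attach at lengths (101/4, 63/4); label the merged cluster KU
  updated: d(KU,M)=31/2, d(KU,P)=-1
iteration 2: select KU,M (d=31/2, Q=-43/2); attach at lengths (15/4, 47/4); label the merged cluster KMU
  updated: d(KMU,P)=-19/4
iteration 3: select KMU,P (d=-19/4); attach at lengths (-19/8, -19/8); label the merged cluster KMPU
final tree: (((K:101/4,U:63/4):15/4,M:47/4):-19/8,P:-19/8)
total length: 207/4

K,U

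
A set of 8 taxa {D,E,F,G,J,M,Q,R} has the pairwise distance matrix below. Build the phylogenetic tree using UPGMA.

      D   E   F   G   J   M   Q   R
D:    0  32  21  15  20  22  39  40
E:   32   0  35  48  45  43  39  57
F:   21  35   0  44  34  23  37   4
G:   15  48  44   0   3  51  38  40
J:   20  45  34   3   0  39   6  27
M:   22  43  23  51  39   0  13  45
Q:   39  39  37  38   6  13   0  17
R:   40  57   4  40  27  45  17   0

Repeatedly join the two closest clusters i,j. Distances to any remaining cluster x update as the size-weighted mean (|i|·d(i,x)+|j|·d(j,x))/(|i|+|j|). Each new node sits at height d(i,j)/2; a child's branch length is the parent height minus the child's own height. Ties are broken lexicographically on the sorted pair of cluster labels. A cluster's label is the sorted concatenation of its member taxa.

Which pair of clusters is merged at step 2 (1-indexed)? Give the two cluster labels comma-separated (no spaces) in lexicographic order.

F,R

1. join G+J (d=3) ⇒ GJ; edges |G|=3/2, |J|=3/2
  updated: d(D,GJ)=35/2, d(E,GJ)=93/2, d(F,GJ)=39, d(GJ,M)=45, d(GJ,Q)=22, d(GJ,R)=67/2
2. join F+R (d=4) ⇒ FR; edges |F|=2, |R|=2
  updated: d(D,FR)=61/2, d(E,FR)=46, d(FR,GJ)=145/4, d(FR,M)=34, d(FR,Q)=27
3. join M+Q (d=13) ⇒ MQ; edges |M|=13/2, |Q|=13/2
  updated: d(D,MQ)=61/2, d(E,MQ)=41, d(FR,MQ)=61/2, d(GJ,MQ)=67/2
4. join D+GJ (d=35/2) ⇒ DGJ; edges |D|=35/4, |GJ|=29/4
  updated: d(DGJ,E)=125/3, d(DGJ,FR)=103/3, d(DGJ,MQ)=65/2
5. join FR+MQ (d=61/2) ⇒ FMQR; edges |FR|=53/4, |MQ|=35/4
  updated: d(DGJ,FMQR)=401/12, d(E,FMQR)=87/2
6. join DGJ+FMQR (d=401/12) ⇒ DFGJMQR; edges |DGJ|=191/24, |FMQR|=35/24
  updated: d(DFGJMQR,E)=299/7
7. join DFGJMQR+E (d=299/7) ⇒ DEFGJMQR; edges |DFGJMQR|=781/168, |E|=299/14
final tree: (((D:35/4,(G:3/2,J:3/2):29/4):191/24,((F:2,R:2):53/4,(M:13/2,Q:13/2):35/4):35/24):781/168,E:299/14)
total length: 15695/168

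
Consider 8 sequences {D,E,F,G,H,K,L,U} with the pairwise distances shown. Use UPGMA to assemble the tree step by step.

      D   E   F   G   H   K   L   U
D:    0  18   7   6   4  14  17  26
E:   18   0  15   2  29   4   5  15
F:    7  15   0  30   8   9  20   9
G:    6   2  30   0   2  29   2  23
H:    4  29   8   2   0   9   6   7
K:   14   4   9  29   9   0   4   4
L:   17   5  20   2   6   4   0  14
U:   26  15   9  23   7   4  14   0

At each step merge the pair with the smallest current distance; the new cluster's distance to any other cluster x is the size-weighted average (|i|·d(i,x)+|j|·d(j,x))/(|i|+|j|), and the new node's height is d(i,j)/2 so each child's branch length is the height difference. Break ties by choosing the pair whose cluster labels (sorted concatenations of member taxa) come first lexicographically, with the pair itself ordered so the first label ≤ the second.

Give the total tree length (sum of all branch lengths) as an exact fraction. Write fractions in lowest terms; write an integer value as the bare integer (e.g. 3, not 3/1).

482/15

step 1: merge (E,G) at d=2; branch lengths E→1, G→1; new cluster EG
  updated: d(D,EG)=12, d(EG,F)=45/2, d(EG,H)=31/2, d(EG,K)=33/2, d(EG,L)=7/2, d(EG,U)=19
step 2: merge (EG,L) at d=7/2; branch lengths EG→3/4, L→7/4; new cluster EGL
  updated: d(D,EGL)=41/3, d(EGL,F)=65/3, d(EGL,H)=37/3, d(EGL,K)=37/3, d(EGL,U)=52/3
step 3: merge (D,H) at d=4; branch lengths D→2, H→2; new cluster DH
  updated: d(DH,EGL)=13, d(DH,F)=15/2, d(DH,K)=23/2, d(DH,U)=33/2
step 4: merge (K,U) at d=4; branch lengths K→2, U→2; new cluster KU
  updated: d(DH,KU)=14, d(EGL,KU)=89/6, d(F,KU)=9
step 5: merge (DH,F) at d=15/2; branch lengths DH→7/4, F→15/4; new cluster DFH
  updated: d(DFH,EGL)=143/9, d(DFH,KU)=37/3
step 6: merge (DFH,KU) at d=37/3; branch lengths DFH→29/12, KU→25/6; new cluster DFHKU
  updated: d(DFHKU,EGL)=232/15
step 7: merge (DFHKU,EGL) at d=232/15; branch lengths DFHKU→47/30, EGL→359/60; new cluster DEFGHKLU
final tree: ((((D:2,H:2):7/4,F:15/4):29/12,(K:2,U:2):25/6):47/30,((E:1,G:1):3/4,L:7/4):359/60)
total length: 482/15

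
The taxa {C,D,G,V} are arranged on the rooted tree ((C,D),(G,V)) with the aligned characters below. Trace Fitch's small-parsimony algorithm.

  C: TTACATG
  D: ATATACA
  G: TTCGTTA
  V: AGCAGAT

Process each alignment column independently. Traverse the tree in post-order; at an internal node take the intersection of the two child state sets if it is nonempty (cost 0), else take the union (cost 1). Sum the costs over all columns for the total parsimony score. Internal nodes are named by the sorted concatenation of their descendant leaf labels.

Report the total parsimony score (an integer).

CD@0: {T} ∪ {A} = {A,T} (union, +1)
GV@0: {T} ∪ {A} = {A,T} (union, +1)
CDGV@0: {A,T} ∩ {A,T} = {A,T} (intersection, +0)
CD@1: {T} ∩ {T} = {T} (intersection, +0)
GV@1: {T} ∪ {G} = {G,T} (union, +1)
CDGV@1: {T} ∩ {G,T} = {T} (intersection, +0)
CD@2: {A} ∩ {A} = {A} (intersection, +0)
GV@2: {C} ∩ {C} = {C} (intersection, +0)
CDGV@2: {A} ∪ {C} = {A,C} (union, +1)
CD@3: {C} ∪ {T} = {C,T} (union, +1)
GV@3: {G} ∪ {A} = {A,G} (union, +1)
CDGV@3: {C,T} ∪ {A,G} = {A,C,G,T} (union, +1)
CD@4: {A} ∩ {A} = {A} (intersection, +0)
GV@4: {T} ∪ {G} = {G,T} (union, +1)
CDGV@4: {A} ∪ {G,T} = {A,G,T} (union, +1)
CD@5: {T} ∪ {C} = {C,T} (union, +1)
GV@5: {T} ∪ {A} = {A,T} (union, +1)
CDGV@5: {C,T} ∩ {A,T} = {T} (intersection, +0)
CD@6: {G} ∪ {A} = {A,G} (union, +1)
GV@6: {A} ∪ {T} = {A,T} (union, +1)
CDGV@6: {A,G} ∩ {A,T} = {A} (intersection, +0)
per-site changes: [2, 1, 1, 3, 2, 2, 2]; total = 13

13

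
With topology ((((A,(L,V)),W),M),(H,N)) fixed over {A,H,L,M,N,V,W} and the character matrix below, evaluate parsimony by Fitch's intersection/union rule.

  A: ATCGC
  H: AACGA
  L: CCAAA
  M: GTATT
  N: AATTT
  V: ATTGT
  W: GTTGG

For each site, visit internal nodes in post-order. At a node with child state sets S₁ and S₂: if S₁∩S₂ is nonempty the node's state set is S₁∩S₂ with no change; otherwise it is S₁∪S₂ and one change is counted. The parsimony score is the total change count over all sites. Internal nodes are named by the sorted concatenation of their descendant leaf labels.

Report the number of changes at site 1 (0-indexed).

LV@0: {C} ∪ {A} = {A,C} (union, +1)
ALV@0: {A} ∩ {A,C} = {A} (intersection, +0)
ALVW@0: {A} ∪ {G} = {A,G} (union, +1)
ALMVW@0: {A,G} ∩ {G} = {G} (intersection, +0)
HN@0: {A} ∩ {A} = {A} (intersection, +0)
AHLMNVW@0: {G} ∪ {A} = {A,G} (union, +1)
LV@1: {C} ∪ {T} = {C,T} (union, +1)
ALV@1: {T} ∩ {C,T} = {T} (intersection, +0)
ALVW@1: {T} ∩ {T} = {T} (intersection, +0)
ALMVW@1: {T} ∩ {T} = {T} (intersection, +0)
HN@1: {A} ∩ {A} = {A} (intersection, +0)
AHLMNVW@1: {T} ∪ {A} = {A,T} (union, +1)
LV@2: {A} ∪ {T} = {A,T} (union, +1)
ALV@2: {C} ∪ {A,T} = {A,C,T} (union, +1)
ALVW@2: {A,C,T} ∩ {T} = {T} (intersection, +0)
ALMVW@2: {T} ∪ {A} = {A,T} (union, +1)
HN@2: {C} ∪ {T} = {C,T} (union, +1)
AHLMNVW@2: {A,T} ∩ {C,T} = {T} (intersection, +0)
LV@3: {A} ∪ {G} = {A,G} (union, +1)
ALV@3: {G} ∩ {A,G} = {G} (intersection, +0)
ALVW@3: {G} ∩ {G} = {G} (intersection, +0)
ALMVW@3: {G} ∪ {T} = {G,T} (union, +1)
HN@3: {G} ∪ {T} = {G,T} (union, +1)
AHLMNVW@3: {G,T} ∩ {G,T} = {G,T} (intersection, +0)
LV@4: {A} ∪ {T} = {A,T} (union, +1)
ALV@4: {C} ∪ {A,T} = {A,C,T} (union, +1)
ALVW@4: {A,C,T} ∪ {G} = {A,C,G,T} (union, +1)
ALMVW@4: {A,C,G,T} ∩ {T} = {T} (intersection, +0)
HN@4: {A} ∪ {T} = {A,T} (union, +1)
AHLMNVW@4: {T} ∩ {A,T} = {T} (intersection, +0)
per-site changes: [3, 2, 4, 3, 4]; total = 16

2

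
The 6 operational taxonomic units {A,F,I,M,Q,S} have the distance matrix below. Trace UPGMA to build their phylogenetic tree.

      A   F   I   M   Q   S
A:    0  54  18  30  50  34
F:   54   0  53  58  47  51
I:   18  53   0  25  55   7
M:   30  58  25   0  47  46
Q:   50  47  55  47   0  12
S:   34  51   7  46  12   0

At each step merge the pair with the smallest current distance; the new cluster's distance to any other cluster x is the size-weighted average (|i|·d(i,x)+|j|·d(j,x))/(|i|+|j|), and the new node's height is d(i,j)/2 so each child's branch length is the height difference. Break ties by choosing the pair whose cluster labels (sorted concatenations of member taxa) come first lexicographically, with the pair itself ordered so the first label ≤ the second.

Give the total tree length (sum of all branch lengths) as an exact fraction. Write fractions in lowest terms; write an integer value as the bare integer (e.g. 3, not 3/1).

3193/30

1. join I+S (d=7) ⇒ IS; edges |I|=7/2, |S|=7/2
  updated: d(A,IS)=26, d(F,IS)=52, d(IS,M)=71/2, d(IS,Q)=67/2
2. join A+IS (d=26) ⇒ AIS; edges |A|=13, |IS|=19/2
  updated: d(AIS,F)=158/3, d(AIS,M)=101/3, d(AIS,Q)=39
3. join AIS+M (d=101/3) ⇒ AIMS; edges |AIS|=23/6, |M|=101/6
  updated: d(AIMS,F)=54, d(AIMS,Q)=41
4. join AIMS+Q (d=41) ⇒ AIMQS; edges |AIMS|=11/3, |Q|=41/2
  updated: d(AIMQS,F)=263/5
5. join AIMQS+F (d=263/5) ⇒ AFIMQS; edges |AIMQS|=29/5, |F|=263/10
final tree: ((((A:13,(I:7/2,S:7/2):19/2):23/6,M:101/6):11/3,Q:41/2):29/5,F:263/10)
total length: 3193/30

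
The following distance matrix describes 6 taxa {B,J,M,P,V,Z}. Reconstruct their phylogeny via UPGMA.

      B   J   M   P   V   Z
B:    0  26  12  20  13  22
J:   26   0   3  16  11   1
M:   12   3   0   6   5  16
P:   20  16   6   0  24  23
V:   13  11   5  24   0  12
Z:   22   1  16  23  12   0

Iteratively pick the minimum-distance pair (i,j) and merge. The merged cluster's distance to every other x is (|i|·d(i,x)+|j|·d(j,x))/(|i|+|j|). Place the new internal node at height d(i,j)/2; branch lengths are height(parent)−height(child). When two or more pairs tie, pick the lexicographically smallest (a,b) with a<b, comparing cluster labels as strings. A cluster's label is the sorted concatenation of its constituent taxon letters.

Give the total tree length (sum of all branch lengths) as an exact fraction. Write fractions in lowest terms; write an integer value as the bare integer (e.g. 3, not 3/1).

1419/40

step 1: merge (J,Z) at d=1; branch lengths J→1/2, Z→1/2; new cluster JZ
  updated: d(B,JZ)=24, d(JZ,M)=19/2, d(JZ,P)=39/2, d(JZ,V)=23/2
step 2: merge (M,V) at d=5; branch lengths M→5/2, V→5/2; new cluster MV
  updated: d(B,MV)=25/2, d(JZ,MV)=21/2, d(MV,P)=15
step 3: merge (JZ,MV) at d=21/2; branch lengths JZ→19/4, MV→11/4; new cluster JMVZ
  updated: d(B,JMVZ)=73/4, d(JMVZ,P)=69/4
step 4: merge (JMVZ,P) at d=69/4; branch lengths JMVZ→27/8, P→69/8; new cluster JMPVZ
  updated: d(B,JMPVZ)=93/5
step 5: merge (B,JMPVZ) at d=93/5; branch lengths B→93/10, JMPVZ→27/40; new cluster BJMPVZ
final tree: (B:93/10,(((J:1/2,Z:1/2):19/4,(M:5/2,V:5/2):11/4):27/8,P:69/8):27/40)
total length: 1419/40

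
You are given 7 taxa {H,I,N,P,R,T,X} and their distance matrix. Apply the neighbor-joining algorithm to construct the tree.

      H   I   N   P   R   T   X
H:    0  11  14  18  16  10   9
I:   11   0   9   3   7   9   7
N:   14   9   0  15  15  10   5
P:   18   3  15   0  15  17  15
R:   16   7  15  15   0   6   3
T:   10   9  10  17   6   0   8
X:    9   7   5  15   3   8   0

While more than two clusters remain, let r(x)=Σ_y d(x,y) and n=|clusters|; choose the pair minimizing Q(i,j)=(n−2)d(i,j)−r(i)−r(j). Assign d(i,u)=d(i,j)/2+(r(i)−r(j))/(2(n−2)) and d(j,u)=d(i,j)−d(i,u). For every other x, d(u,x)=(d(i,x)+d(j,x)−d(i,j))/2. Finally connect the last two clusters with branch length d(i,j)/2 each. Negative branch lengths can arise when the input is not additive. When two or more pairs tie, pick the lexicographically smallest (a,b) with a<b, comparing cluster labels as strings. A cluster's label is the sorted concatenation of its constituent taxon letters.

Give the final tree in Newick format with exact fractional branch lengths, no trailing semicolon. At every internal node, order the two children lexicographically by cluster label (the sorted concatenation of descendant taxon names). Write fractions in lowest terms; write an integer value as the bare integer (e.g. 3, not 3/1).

step 1: merge (I,P) at d=3, Q=-114; branch lengths I→-11/5, P→26/5; new cluster IP
  updated: d(H,IP)=13, d(IP,N)=21/2, d(IP,R)=19/2, d(IP,T)=23/2, d(IP,X)=19/2
step 2: merge (R,X) at d=3, Q=-72; branch lengths R→27/8, X→-3/8; new cluster RX
  updated: d(H,RX)=11, d(IP,RX)=8, d(N,RX)=17/2, d(RX,T)=11/2
step 3: merge (H,T) at d=10, Q=-55; branch lengths H→41/6, T→19/6; new cluster HT
  updated: d(HT,IP)=29/4, d(HT,N)=7, d(HT,RX)=13/4
step 4: merge (HT,RX) at d=13/4, Q=-123/4; branch lengths HT→17/16, RX→35/16; new cluster HRTX
  updated: d(HRTX,IP)=6, d(HRTX,N)=49/8
step 5: merge (HRTX,IP) at d=6, Q=-181/8; branch lengths HRTX→13/16, IP→83/16; new cluster HIPRTX
  updated: d(HIPRTX,N)=85/16
step 6: merge (HIPRTX,N) at d=85/16; branch lengths HIPRTX→85/32, N→85/32; new cluster HINPRTX
final tree: ((((H:41/6,T:19/6):17/16,(R:27/8,X:-3/8):35/16):13/16,(I:-11/5,P:26/5):83/16):85/32,N:85/32)
total length: 489/16

((((H:41/6,T:19/6):17/16,(R:27/8,X:-3/8):35/16):13/16,(I:-11/5,P:26/5):83/16):85/32,N:85/32)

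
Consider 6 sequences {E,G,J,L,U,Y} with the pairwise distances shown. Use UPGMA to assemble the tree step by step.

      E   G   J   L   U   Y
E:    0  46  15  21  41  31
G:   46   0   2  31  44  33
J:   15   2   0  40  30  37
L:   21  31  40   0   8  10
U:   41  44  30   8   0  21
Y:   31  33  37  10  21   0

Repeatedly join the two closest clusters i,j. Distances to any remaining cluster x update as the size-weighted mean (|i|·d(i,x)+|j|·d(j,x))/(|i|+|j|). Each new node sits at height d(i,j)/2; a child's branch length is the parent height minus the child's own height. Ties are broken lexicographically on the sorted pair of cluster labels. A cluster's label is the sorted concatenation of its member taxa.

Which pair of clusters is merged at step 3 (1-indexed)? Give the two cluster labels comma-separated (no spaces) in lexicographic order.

1. join G+J (d=2) ⇒ GJ; edges |G|=1, |J|=1
  updated: d(E,GJ)=61/2, d(GJ,L)=71/2, d(GJ,U)=37, d(GJ,Y)=35
2. join L+U (d=8) ⇒ LU; edges |L|=4, |U|=4
  updated: d(E,LU)=31, d(GJ,LU)=145/4, d(LU,Y)=31/2
3. join LU+Y (d=31/2) ⇒ LUY; edges |LU|=15/4, |Y|=31/4
  updated: d(E,LUY)=31, d(GJ,LUY)=215/6
4. join E+GJ (d=61/2) ⇒ EGJ; edges |E|=61/4, |GJ|=57/4
  updated: d(EGJ,LUY)=308/9
5. join EGJ+LUY (d=308/9) ⇒ EGJLUY; edges |EGJ|=67/36, |LUY|=337/36
final tree: ((E:61/4,(G:1,J:1):57/4):67/36,((L:4,U:4):15/4,Y:31/4):337/36)
total length: 560/9

LU,Y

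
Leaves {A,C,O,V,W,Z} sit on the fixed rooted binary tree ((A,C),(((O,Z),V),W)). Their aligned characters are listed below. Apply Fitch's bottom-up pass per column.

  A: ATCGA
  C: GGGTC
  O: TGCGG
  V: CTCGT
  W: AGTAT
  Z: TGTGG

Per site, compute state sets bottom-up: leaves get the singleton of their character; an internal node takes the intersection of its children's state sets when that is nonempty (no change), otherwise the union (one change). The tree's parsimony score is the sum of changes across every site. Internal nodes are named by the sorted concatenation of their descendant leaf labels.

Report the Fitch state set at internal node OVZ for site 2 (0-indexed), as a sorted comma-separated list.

site 0, node AC: A={A} ∪ C={G} → {A,G} (+1)
site 0, node OZ: O={T} ∩ Z={T} → {T} (+0)
site 0, node OVZ: OZ={T} ∪ V={C} → {C,T} (+1)
site 0, node OVWZ: OVZ={C,T} ∪ W={A} → {A,C,T} (+1)
site 0, node ACOVWZ: AC={A,G} ∩ OVWZ={A,C,T} → {A} (+0)
site 1, node AC: A={T} ∪ C={G} → {G,T} (+1)
site 1, node OZ: O={G} ∩ Z={G} → {G} (+0)
site 1, node OVZ: OZ={G} ∪ V={T} → {G,T} (+1)
site 1, node OVWZ: OVZ={G,T} ∩ W={G} → {G} (+0)
site 1, node ACOVWZ: AC={G,T} ∩ OVWZ={G} → {G} (+0)
site 2, node AC: A={C} ∪ C={G} → {C,G} (+1)
site 2, node OZ: O={C} ∪ Z={T} → {C,T} (+1)
site 2, node OVZ: OZ={C,T} ∩ V={C} → {C} (+0)
site 2, node OVWZ: OVZ={C} ∪ W={T} → {C,T} (+1)
site 2, node ACOVWZ: AC={C,G} ∩ OVWZ={C,T} → {C} (+0)
site 3, node AC: A={G} ∪ C={T} → {G,T} (+1)
site 3, node OZ: O={G} ∩ Z={G} → {G} (+0)
site 3, node OVZ: OZ={G} ∩ V={G} → {G} (+0)
site 3, node OVWZ: OVZ={G} ∪ W={A} → {A,G} (+1)
site 3, node ACOVWZ: AC={G,T} ∩ OVWZ={A,G} → {G} (+0)
site 4, node AC: A={A} ∪ C={C} → {A,C} (+1)
site 4, node OZ: O={G} ∩ Z={G} → {G} (+0)
site 4, node OVZ: OZ={G} ∪ V={T} → {G,T} (+1)
site 4, node OVWZ: OVZ={G,T} ∩ W={T} → {T} (+0)
site 4, node ACOVWZ: AC={A,C} ∪ OVWZ={T} → {A,C,T} (+1)
per-site changes: [3, 2, 3, 2, 3]; total = 13

C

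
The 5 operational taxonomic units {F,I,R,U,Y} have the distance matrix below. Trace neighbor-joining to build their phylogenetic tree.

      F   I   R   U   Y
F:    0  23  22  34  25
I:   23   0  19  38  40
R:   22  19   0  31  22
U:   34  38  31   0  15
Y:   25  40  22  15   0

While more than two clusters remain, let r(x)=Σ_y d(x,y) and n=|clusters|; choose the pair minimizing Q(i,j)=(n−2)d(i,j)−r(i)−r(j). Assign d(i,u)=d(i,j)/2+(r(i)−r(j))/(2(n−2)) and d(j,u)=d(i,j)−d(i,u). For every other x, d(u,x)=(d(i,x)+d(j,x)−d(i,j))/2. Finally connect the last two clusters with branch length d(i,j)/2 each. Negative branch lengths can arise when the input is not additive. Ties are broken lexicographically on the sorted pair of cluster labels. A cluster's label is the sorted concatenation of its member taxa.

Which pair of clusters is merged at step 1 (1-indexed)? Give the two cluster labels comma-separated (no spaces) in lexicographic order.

U,Y

iteration 1: select U,Y (d=15, Q=-175); attach at lengths (61/6, 29/6); label the merged cluster UY
  updated: d(F,UY)=22, d(I,UY)=63/2, d(R,UY)=19
iteration 2: select F,UY (d=22, Q=-191/2); attach at lengths (77/8, 99/8); label the merged cluster FUY
  updated: d(FUY,I)=65/4, d(FUY,R)=19/2
iteration 3: select FUY,I (d=65/4, Q=-179/4); attach at lengths (27/8, 103/8); label the merged cluster FIUY
  updated: d(FIUY,R)=49/8
iteration 4: select FIUY,R (d=49/8); attach at lengths (49/16, 49/16); label the merged cluster FIRUY
final tree: (((F:77/8,(U:61/6,Y:29/6):99/8):27/8,I:103/8):49/16,R:49/16)
total length: 475/8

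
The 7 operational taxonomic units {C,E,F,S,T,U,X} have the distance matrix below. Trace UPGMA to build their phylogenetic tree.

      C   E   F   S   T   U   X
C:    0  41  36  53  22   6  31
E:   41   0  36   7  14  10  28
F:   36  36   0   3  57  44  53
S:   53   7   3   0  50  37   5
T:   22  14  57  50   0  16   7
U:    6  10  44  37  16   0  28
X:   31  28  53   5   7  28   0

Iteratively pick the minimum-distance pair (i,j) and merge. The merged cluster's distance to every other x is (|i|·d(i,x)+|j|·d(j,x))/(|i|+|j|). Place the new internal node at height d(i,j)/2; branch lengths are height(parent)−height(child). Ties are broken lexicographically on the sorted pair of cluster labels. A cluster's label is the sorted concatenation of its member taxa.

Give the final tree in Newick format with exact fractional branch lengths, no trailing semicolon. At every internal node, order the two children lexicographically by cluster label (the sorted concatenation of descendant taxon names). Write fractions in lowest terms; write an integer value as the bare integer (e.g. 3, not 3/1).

1. join F+S (d=3) ⇒ FS; edges |F|=3/2, |S|=3/2
  updated: d(C,FS)=89/2, d(E,FS)=43/2, d(FS,T)=107/2, d(FS,U)=81/2, d(FS,X)=29
2. join C+U (d=6) ⇒ CU; edges |C|=3, |U|=3
  updated: d(CU,E)=51/2, d(CU,FS)=85/2, d(CU,T)=19, d(CU,X)=59/2
3. join T+X (d=7) ⇒ TX; edges |T|=7/2, |X|=7/2
  updated: d(CU,TX)=97/4, d(E,TX)=21, d(FS,TX)=165/4
4. join E+TX (d=21) ⇒ ETX; edges |E|=21/2, |TX|=7
  updated: d(CU,ETX)=74/3, d(ETX,FS)=104/3
5. join CU+ETX (d=74/3) ⇒ CETUX; edges |CU|=28/3, |ETX|=11/6
  updated: d(CETUX,FS)=189/5
6. join CETUX+FS (d=189/5) ⇒ CEFSTUX; edges |CETUX|=197/30, |FS|=87/5
final tree: (((C:3,U:3):28/3,(E:21/2,(T:7/2,X:7/2):7):11/6):197/30,(F:3/2,S:3/2):87/5)
total length: 2059/30

(((C:3,U:3):28/3,(E:21/2,(T:7/2,X:7/2):7):11/6):197/30,(F:3/2,S:3/2):87/5)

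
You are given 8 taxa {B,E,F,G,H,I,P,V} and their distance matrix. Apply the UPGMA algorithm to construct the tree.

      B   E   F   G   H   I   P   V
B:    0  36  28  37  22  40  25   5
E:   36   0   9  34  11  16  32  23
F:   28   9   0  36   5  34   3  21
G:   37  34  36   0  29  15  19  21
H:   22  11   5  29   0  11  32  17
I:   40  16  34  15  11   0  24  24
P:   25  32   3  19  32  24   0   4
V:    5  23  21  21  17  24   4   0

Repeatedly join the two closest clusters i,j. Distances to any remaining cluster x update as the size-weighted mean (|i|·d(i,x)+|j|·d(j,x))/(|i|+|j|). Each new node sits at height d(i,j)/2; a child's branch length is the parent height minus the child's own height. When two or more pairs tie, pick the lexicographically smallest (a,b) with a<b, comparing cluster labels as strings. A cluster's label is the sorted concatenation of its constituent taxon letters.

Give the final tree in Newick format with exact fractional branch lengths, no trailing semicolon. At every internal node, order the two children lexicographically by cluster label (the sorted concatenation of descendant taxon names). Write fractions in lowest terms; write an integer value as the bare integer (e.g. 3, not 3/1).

step 1: merge (F,P) at d=3; branch lengths F→3/2, P→3/2; new cluster FP
  updated: d(B,FP)=53/2, d(E,FP)=41/2, d(FP,G)=55/2, d(FP,H)=37/2, d(FP,I)=29, d(FP,V)=25/2
step 2: merge (B,V) at d=5; branch lengths B→5/2, V→5/2; new cluster BV
  updated: d(BV,E)=59/2, d(BV,FP)=39/2, d(BV,G)=29, d(BV,H)=39/2, d(BV,I)=32
step 3: merge (E,H) at d=11; branch lengths E→11/2, H→11/2; new cluster EH
  updated: d(BV,EH)=49/2, d(EH,FP)=39/2, d(EH,G)=63/2, d(EH,I)=27/2
step 4: merge (EH,I) at d=27/2; branch lengths EH→5/4, I→27/4; new cluster EHI
  updated: d(BV,EHI)=27, d(EHI,FP)=68/3, d(EHI,G)=26
step 5: merge (BV,FP) at d=39/2; branch lengths BV→29/4, FP→33/4; new cluster BFPV
  updated: d(BFPV,EHI)=149/6, d(BFPV,G)=113/4
step 6: merge (BFPV,EHI) at d=149/6; branch lengths BFPV→8/3, EHI→17/3; new cluster BEFHIPV
  updated: d(BEFHIPV,G)=191/7
step 7: merge (BEFHIPV,G) at d=191/7; branch lengths BEFHIPV→103/84, G→191/14; new cluster BEFGHIPV
final tree: ((((B:5/2,V:5/2):29/4,(F:3/2,P:3/2):33/4):8/3,((E:11/2,H:11/2):5/4,I:27/4):17/3):103/84,G:191/14)
total length: 5519/84

((((B:5/2,V:5/2):29/4,(F:3/2,P:3/2):33/4):8/3,((E:11/2,H:11/2):5/4,I:27/4):17/3):103/84,G:191/14)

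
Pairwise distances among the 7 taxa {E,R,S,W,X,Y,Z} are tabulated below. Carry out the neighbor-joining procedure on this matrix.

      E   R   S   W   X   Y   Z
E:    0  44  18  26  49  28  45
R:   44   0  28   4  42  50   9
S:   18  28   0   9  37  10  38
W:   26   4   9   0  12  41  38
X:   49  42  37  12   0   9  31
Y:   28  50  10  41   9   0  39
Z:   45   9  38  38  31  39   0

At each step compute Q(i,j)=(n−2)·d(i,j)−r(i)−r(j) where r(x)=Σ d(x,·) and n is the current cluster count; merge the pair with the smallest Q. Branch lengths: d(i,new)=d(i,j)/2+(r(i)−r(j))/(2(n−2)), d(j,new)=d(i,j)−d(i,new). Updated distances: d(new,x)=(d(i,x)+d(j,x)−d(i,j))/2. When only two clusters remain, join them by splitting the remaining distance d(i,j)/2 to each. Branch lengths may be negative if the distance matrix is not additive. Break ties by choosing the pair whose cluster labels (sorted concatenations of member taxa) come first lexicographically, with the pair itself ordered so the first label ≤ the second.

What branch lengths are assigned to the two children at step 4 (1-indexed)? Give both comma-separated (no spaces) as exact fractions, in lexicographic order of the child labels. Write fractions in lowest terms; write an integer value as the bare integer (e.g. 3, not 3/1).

261/16,27/16

iteration 1: select R,Z (d=9, Q=-332); attach at lengths (11/5, 34/5); label the merged cluster RZ
  updated: d(E,RZ)=40, d(RZ,S)=57/2, d(RZ,W)=33/2, d(RZ,X)=32, d(RZ,Y)=40
iteration 2: select X,Y (d=9, Q=-231); attach at lengths (47/8, 25/8); label the merged cluster XY
  updated: d(E,XY)=34, d(RZ,XY)=63/2, d(S,XY)=19, d(W,XY)=22
iteration 3: select RZ,W (d=33/2, Q=-281/2); attach at lengths (185/12, 13/12); label the merged cluster RWZ
  updated: d(E,RWZ)=99/4, d(RWZ,S)=21/2, d(RWZ,XY)=37/2
iteration 4: select E,S (d=18, Q=-353/4); attach at lengths (261/16, 27/16); label the merged cluster ES
  updated: d(ES,RWZ)=69/8, d(ES,XY)=35/2
iteration 5: select ES,RWZ (d=69/8, Q=-357/8); attach at lengths (61/16, 77/16); label the merged cluster ERSWZ
  updated: d(ERSWZ,XY)=219/16
iteration 6: select ERSWZ,XY (d=219/16); attach at lengths (219/32, 219/32); label the merged cluster ERSWXYZ
final tree: (((E:261/16,S:27/16):61/16,((R:11/5,Z:34/5):185/12,W:13/12):77/16):219/32,(X:47/8,Y:25/8):219/32)
total length: 1197/16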